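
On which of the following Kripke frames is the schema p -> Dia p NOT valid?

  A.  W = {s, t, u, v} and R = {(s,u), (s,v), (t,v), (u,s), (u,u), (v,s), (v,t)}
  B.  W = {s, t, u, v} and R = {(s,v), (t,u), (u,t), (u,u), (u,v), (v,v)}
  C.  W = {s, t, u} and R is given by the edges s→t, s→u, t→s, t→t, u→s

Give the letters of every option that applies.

A, B, C

The schema p -> Dia p is the dual of axiom T; it is valid on a frame iff R is reflexive.
(A) R is not reflexive (not s R s), so the schema fails here.
(B) R is not reflexive (not s R s), so the schema fails here.
(C) R is not reflexive (not s R s), so the schema fails here.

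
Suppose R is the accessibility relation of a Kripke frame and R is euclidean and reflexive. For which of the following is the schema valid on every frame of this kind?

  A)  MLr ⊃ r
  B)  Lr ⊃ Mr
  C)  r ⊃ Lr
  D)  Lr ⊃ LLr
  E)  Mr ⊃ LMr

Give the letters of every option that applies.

A reflexive euclidean relation is also symmetric (from wRw and wRv the euclidean condition gives vRw) and hence transitive; it is an equivalence relation.
(A) MLr ⊃ r (the dual of axiom B) characterises the symmetric frames. Every such R is symmetric — valid.
(B) Lr ⊃ Mr is axiom D; it is valid on a frame exactly when R is serial. Every such R is serial, so valid.
(C) r ⊃ Lr is valid only on frames where every R-edge is a self-loop. Such an R need not be a subset of the identity — not valid.
(D) Lr ⊃ LLr is axiom 4; it is valid on a frame exactly when R is transitive. Every such R is transitive, so valid.
(E) Mr ⊃ LMr is axiom 5; it is valid on a frame exactly when R is euclidean. Every such R is euclidean, so valid.

A, B, D, E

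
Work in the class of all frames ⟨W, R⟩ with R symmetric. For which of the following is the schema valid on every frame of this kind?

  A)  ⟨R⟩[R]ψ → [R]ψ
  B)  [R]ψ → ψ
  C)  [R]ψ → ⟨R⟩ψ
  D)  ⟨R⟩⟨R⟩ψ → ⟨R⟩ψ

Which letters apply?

none

(A) the dual of axiom 5: valid iff R is euclidean. Such an R need not be euclidean — not valid.
(B) [R]ψ → ψ is axiom T; it is valid on a frame exactly when R is reflexive. Such an R need not be reflexive, so not valid.
(C) axiom D: valid iff R is serial. Such an R need not be serial — not valid.
(D) ⟨R⟩⟨R⟩ψ → ⟨R⟩ψ is the dual of axiom 4, which corresponds to transitivity. Such an R need not be transitive — not valid.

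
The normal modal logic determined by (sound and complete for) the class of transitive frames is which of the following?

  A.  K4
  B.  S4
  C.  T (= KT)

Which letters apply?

A

(A) K4 is determined by exactly this class.
(B) S4 is determined by the class of reflexive and transitive frames.
(C) T (= KT) is determined by the class of reflexive frames.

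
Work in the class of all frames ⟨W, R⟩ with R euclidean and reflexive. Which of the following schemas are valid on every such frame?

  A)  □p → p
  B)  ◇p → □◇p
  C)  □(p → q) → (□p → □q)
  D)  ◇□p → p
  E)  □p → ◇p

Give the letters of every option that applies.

A, B, C, D, E

A reflexive euclidean relation is also symmetric (from wRw and wRv the euclidean condition gives vRw) and hence transitive; it is an equivalence relation.
(A) □p → p is axiom T, which corresponds to reflexivity. Every such R is reflexive — valid.
(B) axiom 5: valid iff R is euclidean. Every such R is euclidean — valid.
(C) this is just K, valid on every normal frame.
(D) the dual of axiom B: valid iff R is symmetric. Every such R is symmetric — valid.
(E) □p → ◇p is axiom D; it is valid on a frame exactly when R is serial. Every such R is serial, so valid.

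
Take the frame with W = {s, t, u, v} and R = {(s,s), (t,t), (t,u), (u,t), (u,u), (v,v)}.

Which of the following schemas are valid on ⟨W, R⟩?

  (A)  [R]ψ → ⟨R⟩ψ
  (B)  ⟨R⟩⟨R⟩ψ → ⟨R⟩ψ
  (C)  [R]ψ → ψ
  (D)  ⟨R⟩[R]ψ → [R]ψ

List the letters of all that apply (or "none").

R is reflexive: each world relates to itself.
R is transitive: R is closed under composition.
R is euclidean: any two R-successors of the same world are R-related.
R is serial: every world has an R-successor.
(A) [R]ψ → ⟨R⟩ψ (axiom D) characterises the serial frames. R is serial — valid.
(B) the dual of axiom 4: valid iff R is transitive. R is transitive — valid.
(C) axiom T: valid iff R is reflexive. R is reflexive — valid.
(D) ⟨R⟩[R]ψ → [R]ψ is the dual of axiom 5, which corresponds to the euclidean property. R is euclidean — valid.

A, B, C, D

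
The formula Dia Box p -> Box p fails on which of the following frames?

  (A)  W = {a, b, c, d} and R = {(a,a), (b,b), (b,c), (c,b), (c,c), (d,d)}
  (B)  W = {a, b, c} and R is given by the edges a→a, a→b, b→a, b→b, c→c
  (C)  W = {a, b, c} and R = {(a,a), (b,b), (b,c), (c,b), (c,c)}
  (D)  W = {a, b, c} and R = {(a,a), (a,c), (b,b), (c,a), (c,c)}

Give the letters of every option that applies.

The schema Dia Box p -> Box p is the dual of axiom 5; it is valid on a frame iff R is euclidean.
(A) R is euclidean (any two R-successors of the same world are R-related), so the schema is valid here.
(B) R is euclidean (any two R-successors of the same world are R-related), so the schema is valid here.
(C) R is euclidean (any two R-successors of the same world are R-related), so the schema is valid here.
(D) R is euclidean (any two R-successors of the same world are R-related), so the schema is valid here.

none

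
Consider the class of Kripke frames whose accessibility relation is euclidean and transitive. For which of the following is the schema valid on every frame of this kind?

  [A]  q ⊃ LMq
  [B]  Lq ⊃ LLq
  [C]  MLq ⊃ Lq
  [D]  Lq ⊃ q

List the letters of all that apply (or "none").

B, C

(A) q ⊃ LMq is axiom B; it is valid on a frame exactly when R is symmetric. Such an R need not be symmetric, so not valid.
(B) Lq ⊃ LLq is axiom 4; it is valid on a frame exactly when R is transitive. Every such R is transitive, so valid.
(C) MLq ⊃ Lq is the dual of axiom 5, which corresponds to the euclidean property. Every such R is euclidean — valid.
(D) Lq ⊃ q is axiom T; it is valid on a frame exactly when R is reflexive. Such an R need not be reflexive, so not valid.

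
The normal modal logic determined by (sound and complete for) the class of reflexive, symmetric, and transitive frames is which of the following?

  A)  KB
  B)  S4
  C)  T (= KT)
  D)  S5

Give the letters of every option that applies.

D

(A) KB is determined by the class of symmetric frames.
(B) S4 is determined by the class of reflexive and transitive frames.
(C) T (= KT) is determined by the class of reflexive frames.
(D) S5 is determined by exactly this class.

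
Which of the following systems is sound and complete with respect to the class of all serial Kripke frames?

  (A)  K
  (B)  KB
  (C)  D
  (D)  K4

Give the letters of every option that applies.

C

(A) K is determined by the class of arbitrary frames.
(B) KB is determined by the class of symmetric frames.
(C) D is determined by exactly this class.
(D) K4 is determined by the class of transitive frames.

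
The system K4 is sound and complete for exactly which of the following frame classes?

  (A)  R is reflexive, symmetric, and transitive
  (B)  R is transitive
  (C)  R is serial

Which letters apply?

B

(A) this class determines S5, not K4.
(B) K4 is sound and complete for exactly this class.
(C) this class determines D, not K4.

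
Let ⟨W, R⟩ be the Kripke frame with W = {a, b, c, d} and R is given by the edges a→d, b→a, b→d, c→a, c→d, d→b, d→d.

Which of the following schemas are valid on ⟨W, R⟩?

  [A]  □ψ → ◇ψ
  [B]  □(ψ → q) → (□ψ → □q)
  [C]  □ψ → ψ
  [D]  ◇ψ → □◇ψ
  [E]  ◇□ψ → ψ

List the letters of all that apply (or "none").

R is not reflexive: not a R a.
R is not symmetric: a R d but not d R a.
R is not euclidean: b R d and b R a but not d R a.
R is serial: every world has an R-successor.
(A) axiom D: valid iff R is serial. R is serial — valid.
(B) □(ψ → q) → (□ψ → □q) is the K axiom; it holds on all frames — valid.
(C) axiom T: valid iff R is reflexive. R is not reflexive — not valid.
(D) ◇ψ → □◇ψ (axiom 5) characterises the euclidean frames. R is not euclidean — not valid.
(E) ◇□ψ → ψ (the dual of axiom B) characterises the symmetric frames. R is not symmetric — not valid.

A, B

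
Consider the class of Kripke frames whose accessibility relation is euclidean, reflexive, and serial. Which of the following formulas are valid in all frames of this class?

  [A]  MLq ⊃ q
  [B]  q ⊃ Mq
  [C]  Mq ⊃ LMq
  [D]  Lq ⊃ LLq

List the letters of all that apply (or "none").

A, B, C, D

A relation that is euclidean, reflexive, and serial is also symmetric and transitive.
(A) MLq ⊃ q is the dual of axiom B; it is valid on a frame exactly when R is symmetric. Every such R is symmetric, so valid.
(B) q ⊃ Mq is the dual of axiom T, which corresponds to reflexivity. Every such R is reflexive — valid.
(C) Mq ⊃ LMq is axiom 5; it is valid on a frame exactly when R is euclidean. Every such R is euclidean, so valid.
(D) axiom 4: valid iff R is transitive. Every such R is transitive — valid.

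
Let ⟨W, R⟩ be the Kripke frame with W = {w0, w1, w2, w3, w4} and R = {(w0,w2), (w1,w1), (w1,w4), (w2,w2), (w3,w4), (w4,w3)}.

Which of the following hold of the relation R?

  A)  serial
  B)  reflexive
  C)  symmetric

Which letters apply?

(A) serial: every world has an R-successor.
(B) not reflexive: not w0 R w0.
(C) not symmetric: w0 R w2 but not w2 R w0.

A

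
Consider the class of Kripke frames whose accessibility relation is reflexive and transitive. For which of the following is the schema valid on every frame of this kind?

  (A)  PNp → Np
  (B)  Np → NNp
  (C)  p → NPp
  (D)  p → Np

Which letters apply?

Reflexive relations are serial.
(A) PNp → Np is the dual of axiom 5; it is valid on a frame exactly when R is euclidean. Such an R need not be euclidean, so not valid.
(B) Np → NNp (axiom 4) characterises the transitive frames. Every such R is transitive — valid.
(C) p → NPp is axiom B; it is valid on a frame exactly when R is symmetric. Such an R need not be symmetric, so not valid.
(D) p → Np is valid only on frames where every R-edge is a self-loop. Such an R need not be a subset of the identity — not valid.

B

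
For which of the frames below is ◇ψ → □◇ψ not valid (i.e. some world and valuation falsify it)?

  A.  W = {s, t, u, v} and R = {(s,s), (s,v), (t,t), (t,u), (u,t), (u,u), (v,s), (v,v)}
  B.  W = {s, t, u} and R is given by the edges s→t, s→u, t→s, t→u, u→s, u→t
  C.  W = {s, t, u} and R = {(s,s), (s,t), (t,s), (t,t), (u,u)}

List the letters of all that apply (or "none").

B

The schema ◇ψ → □◇ψ is axiom 5; it is valid on a frame iff R is euclidean.
(A) R is euclidean (any two R-successors of the same world are R-related), so the schema is valid here.
(B) R is not euclidean (s R t and s R t but not t R t), so the schema fails here.
(C) R is euclidean (any two R-successors of the same world are R-related), so the schema is valid here.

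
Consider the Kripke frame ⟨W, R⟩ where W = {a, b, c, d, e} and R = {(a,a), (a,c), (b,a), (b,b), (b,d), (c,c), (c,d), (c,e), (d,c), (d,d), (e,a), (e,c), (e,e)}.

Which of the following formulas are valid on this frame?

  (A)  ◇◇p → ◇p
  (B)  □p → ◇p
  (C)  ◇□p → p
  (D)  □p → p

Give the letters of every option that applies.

R is reflexive: each world relates to itself.
R is not symmetric: a R c but not c R a.
R is not transitive: a R c and c R d but not a R d.
R is serial: every world has an R-successor.
(A) ◇◇p → ◇p is the dual of axiom 4; it is valid on a frame exactly when R is transitive. R is not transitive, so not valid.
(B) □p → ◇p (axiom D) characterises the serial frames. R is serial — valid.
(C) the dual of axiom B: valid iff R is symmetric. R is not symmetric — not valid.
(D) □p → p is axiom T; it is valid on a frame exactly when R is reflexive. R is reflexive, so valid.

B, D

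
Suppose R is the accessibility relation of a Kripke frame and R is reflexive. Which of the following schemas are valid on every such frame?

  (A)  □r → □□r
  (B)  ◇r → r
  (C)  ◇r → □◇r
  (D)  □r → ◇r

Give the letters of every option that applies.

D

A reflexive relation is serial.
(A) axiom 4: valid iff R is transitive. Such an R need not be transitive — not valid.
(B) ◇r → r is the converse of T; it holds exactly when R ⊆ identity. Such an R need not be a subset of the identity — not valid.
(C) ◇r → □◇r (axiom 5) characterises the euclidean frames. Such an R need not be euclidean — not valid.
(D) □r → ◇r (axiom D) characterises the serial frames. Every such R is serial — valid.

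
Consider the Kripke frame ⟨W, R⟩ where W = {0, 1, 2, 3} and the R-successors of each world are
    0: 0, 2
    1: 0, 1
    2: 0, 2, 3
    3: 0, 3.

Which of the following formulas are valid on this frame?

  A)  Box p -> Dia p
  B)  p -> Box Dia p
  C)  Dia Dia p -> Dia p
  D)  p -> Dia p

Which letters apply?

R is reflexive: each world relates to itself.
R is not symmetric: 1 R 0 but not 0 R 1.
R is not transitive: 0 R 2 and 2 R 3 but not 0 R 3.
R is serial: every world has an R-successor.
(A) Box p -> Dia p is axiom D, which corresponds to seriality. R is serial — valid.
(B) axiom B: valid iff R is symmetric. R is not symmetric — not valid.
(C) Dia Dia p -> Dia p is the dual of axiom 4, which corresponds to transitivity. R is not transitive — not valid.
(D) p -> Dia p is the dual of axiom T, which corresponds to reflexivity. R is reflexive — valid.

A, D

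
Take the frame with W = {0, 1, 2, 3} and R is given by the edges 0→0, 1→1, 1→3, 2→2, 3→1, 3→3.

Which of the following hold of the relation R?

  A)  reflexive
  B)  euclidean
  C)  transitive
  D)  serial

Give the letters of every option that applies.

A, B, C, D

(A) reflexive: each world relates to itself.
(B) euclidean: any two R-successors of the same world are R-related.
(C) transitive: R is closed under composition.
(D) serial: every world has an R-successor.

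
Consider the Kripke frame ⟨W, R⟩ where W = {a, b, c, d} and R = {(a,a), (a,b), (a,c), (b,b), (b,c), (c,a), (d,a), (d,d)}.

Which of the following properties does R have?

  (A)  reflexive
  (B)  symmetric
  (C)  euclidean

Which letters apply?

none

(A) not reflexive: not c R c.
(B) not symmetric: a R b but not b R a.
(C) not euclidean: a R b and a R a but not b R a.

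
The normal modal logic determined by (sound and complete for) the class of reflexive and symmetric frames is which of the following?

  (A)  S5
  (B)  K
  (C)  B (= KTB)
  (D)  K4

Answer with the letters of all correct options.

(A) S5 is determined by the class of reflexive, symmetric, and transitive frames.
(B) K is determined by the class of arbitrary frames.
(C) B (= KTB) is determined by exactly this class.
(D) K4 is determined by the class of transitive frames.

C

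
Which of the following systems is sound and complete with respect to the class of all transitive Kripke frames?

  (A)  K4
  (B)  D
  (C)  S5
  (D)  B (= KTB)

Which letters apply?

A

(A) K4 is determined by exactly this class.
(B) D is determined by the class of serial frames.
(C) S5 is determined by the class of reflexive, symmetric, and transitive frames.
(D) B (= KTB) is determined by the class of reflexive and symmetric frames.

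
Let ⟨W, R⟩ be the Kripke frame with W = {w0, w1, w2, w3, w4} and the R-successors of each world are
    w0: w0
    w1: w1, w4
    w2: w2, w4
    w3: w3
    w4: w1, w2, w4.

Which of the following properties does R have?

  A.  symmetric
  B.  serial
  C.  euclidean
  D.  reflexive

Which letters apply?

(A) symmetric: every R-edge is matched by its reverse.
(B) serial: every world has an R-successor.
(C) not euclidean: w4 R w1 and w4 R w2 but not w1 R w2.
(D) reflexive: each world relates to itself.

A, B, D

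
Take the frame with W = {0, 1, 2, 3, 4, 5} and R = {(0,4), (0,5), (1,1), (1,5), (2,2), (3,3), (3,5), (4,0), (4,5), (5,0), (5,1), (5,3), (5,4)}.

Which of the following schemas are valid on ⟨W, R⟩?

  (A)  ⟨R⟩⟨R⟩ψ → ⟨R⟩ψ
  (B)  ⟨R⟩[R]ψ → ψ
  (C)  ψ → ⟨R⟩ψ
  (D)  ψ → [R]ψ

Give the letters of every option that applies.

B

R is not reflexive: not 0 R 0.
R is symmetric: every R-edge is matched by its reverse.
R is not transitive: 0 R 4 and 4 R 0 but not 0 R 0.
R is not a subset of the identity: 0 R 4 with 0 ≠ 4.
(A) ⟨R⟩⟨R⟩ψ → ⟨R⟩ψ is the dual of axiom 4; it is valid on a frame exactly when R is transitive. R is not transitive, so not valid.
(B) ⟨R⟩[R]ψ → ψ is the dual of axiom B, which corresponds to symmetry. R is symmetric — valid.
(C) ψ → ⟨R⟩ψ is the dual of axiom T, which corresponds to reflexivity. R is not reflexive — not valid.
(D) ψ → [R]ψ (equivalent to ◇p→p) corresponds to R being a subset of the identity. Here R ⊄ identity, so not valid.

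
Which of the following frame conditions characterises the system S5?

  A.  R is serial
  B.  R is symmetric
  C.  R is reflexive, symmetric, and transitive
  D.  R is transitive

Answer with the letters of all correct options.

(A) this class determines D, not S5.
(B) this class determines KB, not S5.
(C) S5 is sound and complete for exactly this class.
(D) this class determines K4, not S5.

C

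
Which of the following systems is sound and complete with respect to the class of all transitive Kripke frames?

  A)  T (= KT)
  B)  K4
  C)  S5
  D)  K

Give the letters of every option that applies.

B

(A) T (= KT) is determined by the class of reflexive frames.
(B) K4 is determined by exactly this class.
(C) S5 is determined by the class of reflexive, symmetric, and transitive frames.
(D) K is determined by the class of arbitrary frames.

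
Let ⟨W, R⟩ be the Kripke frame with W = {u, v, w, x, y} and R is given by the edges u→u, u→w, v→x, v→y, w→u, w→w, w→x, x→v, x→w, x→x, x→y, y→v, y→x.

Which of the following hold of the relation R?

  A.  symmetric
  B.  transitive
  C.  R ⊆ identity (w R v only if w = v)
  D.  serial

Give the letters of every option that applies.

A, D

(A) symmetric: every R-edge is matched by its reverse.
(B) not transitive: u R w and w R x but not u R x.
(C) not ⊆ identity: u R w with u ≠ w.
(D) serial: every world has an R-successor.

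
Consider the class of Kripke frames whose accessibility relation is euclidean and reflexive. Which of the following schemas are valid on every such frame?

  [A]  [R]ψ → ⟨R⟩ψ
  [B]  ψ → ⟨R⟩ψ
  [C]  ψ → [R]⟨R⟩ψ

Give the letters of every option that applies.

A reflexive euclidean relation is also symmetric (from wRw and wRv the euclidean condition gives vRw) and hence transitive; it is an equivalence relation.
(A) axiom D: valid iff R is serial. Every such R is serial — valid.
(B) ψ → ⟨R⟩ψ is the dual of axiom T; it is valid on a frame exactly when R is reflexive. Every such R is reflexive, so valid.
(C) ψ → [R]⟨R⟩ψ is axiom B; it is valid on a frame exactly when R is symmetric. Every such R is symmetric, so valid.

A, B, C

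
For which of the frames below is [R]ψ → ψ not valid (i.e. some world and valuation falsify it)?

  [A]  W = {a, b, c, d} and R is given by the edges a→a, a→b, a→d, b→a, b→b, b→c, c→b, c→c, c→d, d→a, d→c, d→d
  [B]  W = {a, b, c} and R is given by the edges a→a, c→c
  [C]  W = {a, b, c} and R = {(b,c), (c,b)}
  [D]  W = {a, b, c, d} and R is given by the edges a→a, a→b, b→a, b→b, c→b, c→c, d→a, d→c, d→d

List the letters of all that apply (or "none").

The schema [R]ψ → ψ is axiom T; it is valid on a frame iff R is reflexive.
(A) R is reflexive (each world relates to itself), so the schema is valid here.
(B) R is not reflexive (not b R b), so the schema fails here.
(C) R is not reflexive (not a R a), so the schema fails here.
(D) R is reflexive (each world relates to itself), so the schema is valid here.

B, C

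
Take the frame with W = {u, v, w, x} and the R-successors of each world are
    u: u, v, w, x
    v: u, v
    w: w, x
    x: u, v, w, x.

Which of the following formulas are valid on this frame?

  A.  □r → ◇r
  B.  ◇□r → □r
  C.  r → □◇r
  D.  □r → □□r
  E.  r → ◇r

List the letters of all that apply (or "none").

R is reflexive: each world relates to itself.
R is not symmetric: u R w but not w R u.
R is not transitive: v R u and u R w but not v R w.
R is not euclidean: u R v and u R w but not v R w.
R is serial: every world has an R-successor.
(A) □r → ◇r is axiom D, which corresponds to seriality. R is serial — valid.
(B) ◇□r → □r is the dual of axiom 5; it is valid on a frame exactly when R is euclidean. R is not euclidean, so not valid.
(C) r → □◇r is axiom B; it is valid on a frame exactly when R is symmetric. R is not symmetric, so not valid.
(D) □r → □□r is axiom 4; it is valid on a frame exactly when R is transitive. R is not transitive, so not valid.
(E) r → ◇r is the dual of axiom T, which corresponds to reflexivity. R is reflexive — valid.

A, E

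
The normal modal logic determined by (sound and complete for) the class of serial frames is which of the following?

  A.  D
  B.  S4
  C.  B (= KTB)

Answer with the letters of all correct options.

(A) D is determined by exactly this class.
(B) S4 is determined by the class of reflexive and transitive frames.
(C) B (= KTB) is determined by the class of reflexive and symmetric frames.

A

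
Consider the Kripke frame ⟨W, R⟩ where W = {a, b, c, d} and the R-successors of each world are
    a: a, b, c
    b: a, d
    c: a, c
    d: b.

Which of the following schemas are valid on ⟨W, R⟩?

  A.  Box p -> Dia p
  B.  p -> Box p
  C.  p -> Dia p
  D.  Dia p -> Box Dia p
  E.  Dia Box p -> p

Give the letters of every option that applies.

A, E

R is not reflexive: not b R b.
R is symmetric: every R-edge is matched by its reverse.
R is not euclidean: a R b and a R c but not b R c.
R is serial: every world has an R-successor.
R is not a subset of the identity: a R b with a ≠ b.
(A) Box p -> Dia p is axiom D; it is valid on a frame exactly when R is serial. R is serial, so valid.
(B) p -> Box p is valid only on frames where every R-edge is a self-loop. Here R ⊄ identity — not valid.
(C) the dual of axiom T: valid iff R is reflexive. R is not reflexive — not valid.
(D) axiom 5: valid iff R is euclidean. R is not euclidean — not valid.
(E) the dual of axiom B: valid iff R is symmetric. R is symmetric — valid.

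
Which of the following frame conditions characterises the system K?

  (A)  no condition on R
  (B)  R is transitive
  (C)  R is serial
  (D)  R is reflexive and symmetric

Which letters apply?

(A) K is sound and complete for exactly this class.
(B) this class determines K4, not K.
(C) this class determines D, not K.
(D) this class determines B (= KTB), not K.

A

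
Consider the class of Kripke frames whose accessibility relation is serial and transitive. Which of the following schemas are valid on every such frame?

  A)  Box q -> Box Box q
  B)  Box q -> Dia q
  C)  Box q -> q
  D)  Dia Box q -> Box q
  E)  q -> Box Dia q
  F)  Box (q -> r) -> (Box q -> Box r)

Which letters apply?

A, B, F

(A) Box q -> Box Box q is axiom 4, which corresponds to transitivity. Every such R is transitive — valid.
(B) Box q -> Dia q is axiom D, which corresponds to seriality. Every such R is serial — valid.
(C) Box q -> q is axiom T; it is valid on a frame exactly when R is reflexive. Such an R need not be reflexive, so not valid.
(D) Dia Box q -> Box q is the dual of axiom 5, which corresponds to the euclidean property. Such an R need not be euclidean — not valid.
(E) q -> Box Dia q is axiom B; it is valid on a frame exactly when R is symmetric. Such an R need not be symmetric, so not valid.
(F) this is just K, valid on every normal frame.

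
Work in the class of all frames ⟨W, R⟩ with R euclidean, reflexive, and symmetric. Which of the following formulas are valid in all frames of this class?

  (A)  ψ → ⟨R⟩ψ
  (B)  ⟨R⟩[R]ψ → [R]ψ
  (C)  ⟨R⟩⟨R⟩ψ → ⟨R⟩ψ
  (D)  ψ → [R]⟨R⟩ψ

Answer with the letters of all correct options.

A, B, C, D

A relation that is euclidean, reflexive, and symmetric is also serial and transitive.
(A) ψ → ⟨R⟩ψ is the dual of axiom T; it is valid on a frame exactly when R is reflexive. Every such R is reflexive, so valid.
(B) the dual of axiom 5: valid iff R is euclidean. Every such R is euclidean — valid.
(C) the dual of axiom 4: valid iff R is transitive. Every such R is transitive — valid.
(D) ψ → [R]⟨R⟩ψ is axiom B, which corresponds to symmetry. Every such R is symmetric — valid.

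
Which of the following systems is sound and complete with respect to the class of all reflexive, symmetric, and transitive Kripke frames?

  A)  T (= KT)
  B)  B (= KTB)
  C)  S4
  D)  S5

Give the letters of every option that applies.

D

(A) T (= KT) is determined by the class of reflexive frames.
(B) B (= KTB) is determined by the class of reflexive and symmetric frames.
(C) S4 is determined by the class of reflexive and transitive frames.
(D) S5 is determined by exactly this class.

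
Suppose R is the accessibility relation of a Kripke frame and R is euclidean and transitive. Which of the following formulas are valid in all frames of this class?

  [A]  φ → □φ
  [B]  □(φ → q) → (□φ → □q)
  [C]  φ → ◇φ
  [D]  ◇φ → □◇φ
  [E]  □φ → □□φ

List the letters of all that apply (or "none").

B, D, E

(A) φ → □φ is valid only on frames where every R-edge is a self-loop. Such an R need not be a subset of the identity — not valid.
(B) this is just K, valid on every normal frame.
(C) φ → ◇φ is the dual of axiom T; it is valid on a frame exactly when R is reflexive. Such an R need not be reflexive, so not valid.
(D) ◇φ → □◇φ is axiom 5; it is valid on a frame exactly when R is euclidean. Every such R is euclidean, so valid.
(E) axiom 4: valid iff R is transitive. Every such R is transitive — valid.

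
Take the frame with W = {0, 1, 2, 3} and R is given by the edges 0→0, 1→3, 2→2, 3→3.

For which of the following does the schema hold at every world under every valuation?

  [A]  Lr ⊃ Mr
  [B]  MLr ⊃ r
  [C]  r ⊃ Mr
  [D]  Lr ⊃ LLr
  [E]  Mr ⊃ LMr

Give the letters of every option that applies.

R is not reflexive: not 1 R 1.
R is not symmetric: 1 R 3 but not 3 R 1.
R is transitive: R is closed under composition.
R is euclidean: any two R-successors of the same world are R-related.
R is serial: every world has an R-successor.
(A) Lr ⊃ Mr (axiom D) characterises the serial frames. R is serial — valid.
(B) the dual of axiom B: valid iff R is symmetric. R is not symmetric — not valid.
(C) r ⊃ Mr is the dual of axiom T, which corresponds to reflexivity. R is not reflexive — not valid.
(D) Lr ⊃ LLr (axiom 4) characterises the transitive frames. R is transitive — valid.
(E) axiom 5: valid iff R is euclidean. R is euclidean — valid.

A, D, E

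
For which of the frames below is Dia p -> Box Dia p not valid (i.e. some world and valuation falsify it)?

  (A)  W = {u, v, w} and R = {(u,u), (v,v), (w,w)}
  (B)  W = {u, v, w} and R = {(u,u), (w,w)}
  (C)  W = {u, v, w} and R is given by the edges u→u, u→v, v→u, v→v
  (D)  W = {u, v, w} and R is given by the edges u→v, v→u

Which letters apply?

The schema Dia p -> Box Dia p is axiom 5; it is valid on a frame iff R is euclidean.
(A) R is euclidean (any two R-successors of the same world are R-related), so the schema is valid here.
(B) R is euclidean (any two R-successors of the same world are R-related), so the schema is valid here.
(C) R is euclidean (any two R-successors of the same world are R-related), so the schema is valid here.
(D) R is not euclidean (u R v and u R v but not v R v), so the schema fails here.

D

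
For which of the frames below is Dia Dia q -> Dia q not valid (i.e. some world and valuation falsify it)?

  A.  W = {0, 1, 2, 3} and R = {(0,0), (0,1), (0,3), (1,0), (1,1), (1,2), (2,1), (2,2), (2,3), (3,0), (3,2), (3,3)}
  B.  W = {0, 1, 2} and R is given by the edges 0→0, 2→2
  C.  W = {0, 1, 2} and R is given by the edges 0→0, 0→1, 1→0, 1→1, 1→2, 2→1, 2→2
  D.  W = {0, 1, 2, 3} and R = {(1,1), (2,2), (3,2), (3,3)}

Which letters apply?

A, C

The schema Dia Dia q -> Dia q is the dual of axiom 4; it is valid on a frame iff R is transitive.
(A) R is not transitive (0 R 1 and 1 R 2 but not 0 R 2), so the schema fails here.
(B) R is transitive (R is closed under composition), so the schema is valid here.
(C) R is not transitive (0 R 1 and 1 R 2 but not 0 R 2), so the schema fails here.
(D) R is transitive (R is closed under composition), so the schema is valid here.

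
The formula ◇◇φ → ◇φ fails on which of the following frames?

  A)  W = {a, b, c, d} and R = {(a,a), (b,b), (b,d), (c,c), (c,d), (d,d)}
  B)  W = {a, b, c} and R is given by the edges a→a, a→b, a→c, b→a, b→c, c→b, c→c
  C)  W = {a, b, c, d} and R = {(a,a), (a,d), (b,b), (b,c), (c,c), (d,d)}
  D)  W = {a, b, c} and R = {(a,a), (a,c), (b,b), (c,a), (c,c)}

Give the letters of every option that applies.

The schema ◇◇φ → ◇φ is the dual of axiom 4; it is valid on a frame iff R is transitive.
(A) R is transitive (R is closed under composition), so the schema is valid here.
(B) R is not transitive (b R a and a R b but not b R b), so the schema fails here.
(C) R is transitive (R is closed under composition), so the schema is valid here.
(D) R is transitive (R is closed under composition), so the schema is valid here.

B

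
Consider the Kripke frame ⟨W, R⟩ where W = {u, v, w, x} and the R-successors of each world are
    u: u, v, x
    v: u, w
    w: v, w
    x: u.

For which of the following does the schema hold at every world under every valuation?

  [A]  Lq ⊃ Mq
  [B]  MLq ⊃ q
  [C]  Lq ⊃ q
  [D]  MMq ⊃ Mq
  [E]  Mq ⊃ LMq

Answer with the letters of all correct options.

A, B

R is not reflexive: not v R v.
R is symmetric: every R-edge is matched by its reverse.
R is not transitive: u R v and v R w but not u R w.
R is not euclidean: u R v and u R x but not v R x.
R is serial: every world has an R-successor.
(A) axiom D: valid iff R is serial. R is serial — valid.
(B) MLq ⊃ q is the dual of axiom B, which corresponds to symmetry. R is symmetric — valid.
(C) axiom T: valid iff R is reflexive. R is not reflexive — not valid.
(D) MMq ⊃ Mq is the dual of axiom 4, which corresponds to transitivity. R is not transitive — not valid.
(E) Mq ⊃ LMq is axiom 5, which corresponds to the euclidean property. R is not euclidean — not valid.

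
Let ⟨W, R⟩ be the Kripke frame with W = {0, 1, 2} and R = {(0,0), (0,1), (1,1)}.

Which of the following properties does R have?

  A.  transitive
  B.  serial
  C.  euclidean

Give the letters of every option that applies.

A

(A) transitive: R is closed under composition.
(B) not serial: 2 has no R-successor.
(C) not euclidean: 0 R 1 and 0 R 0 but not 1 R 0.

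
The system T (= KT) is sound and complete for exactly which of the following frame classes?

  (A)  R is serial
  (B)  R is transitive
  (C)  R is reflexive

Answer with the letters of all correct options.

C

(A) this class determines D, not T (= KT).
(B) this class determines K4, not T (= KT).
(C) T (= KT) is sound and complete for exactly this class.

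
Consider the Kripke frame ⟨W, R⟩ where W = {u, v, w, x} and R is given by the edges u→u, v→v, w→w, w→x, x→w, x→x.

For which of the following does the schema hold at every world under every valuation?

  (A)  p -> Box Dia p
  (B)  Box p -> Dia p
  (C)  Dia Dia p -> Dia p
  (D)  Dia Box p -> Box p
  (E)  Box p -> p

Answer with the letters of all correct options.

R is reflexive: each world relates to itself.
R is symmetric: every R-edge is matched by its reverse.
R is transitive: R is closed under composition.
R is euclidean: any two R-successors of the same world are R-related.
R is serial: every world has an R-successor.
(A) axiom B: valid iff R is symmetric. R is symmetric — valid.
(B) Box p -> Dia p is axiom D, which corresponds to seriality. R is serial — valid.
(C) Dia Dia p -> Dia p is the dual of axiom 4, which corresponds to transitivity. R is transitive — valid.
(D) Dia Box p -> Box p is the dual of axiom 5, which corresponds to the euclidean property. R is euclidean — valid.
(E) Box p -> p (axiom T) characterises the reflexive frames. R is reflexive — valid.

A, B, C, D, E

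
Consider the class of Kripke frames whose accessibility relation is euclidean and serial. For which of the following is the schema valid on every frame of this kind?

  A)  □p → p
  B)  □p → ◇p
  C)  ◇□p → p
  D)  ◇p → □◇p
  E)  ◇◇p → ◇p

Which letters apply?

B, D

(A) □p → p is axiom T; it is valid on a frame exactly when R is reflexive. Such an R need not be reflexive, so not valid.
(B) □p → ◇p (axiom D) characterises the serial frames. Every such R is serial — valid.
(C) ◇□p → p is the dual of axiom B; it is valid on a frame exactly when R is symmetric. Such an R need not be symmetric, so not valid.
(D) ◇p → □◇p is axiom 5, which corresponds to the euclidean property. Every such R is euclidean — valid.
(E) ◇◇p → ◇p is the dual of axiom 4, which corresponds to transitivity. Such an R need not be transitive — not valid.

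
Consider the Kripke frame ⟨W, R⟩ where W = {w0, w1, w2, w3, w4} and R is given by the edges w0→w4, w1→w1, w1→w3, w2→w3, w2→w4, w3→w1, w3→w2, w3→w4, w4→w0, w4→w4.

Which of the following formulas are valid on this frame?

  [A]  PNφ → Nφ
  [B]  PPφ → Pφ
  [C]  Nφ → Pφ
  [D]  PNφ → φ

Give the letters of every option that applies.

R is not symmetric: w2 R w4 but not w4 R w2.
R is not transitive: w0 R w4 and w4 R w0 but not w0 R w0.
R is not euclidean: w2 R w4 and w2 R w3 but not w4 R w3.
R is serial: every world has an R-successor.
(A) PNφ → Nφ is the dual of axiom 5, which corresponds to the euclidean property. R is not euclidean — not valid.
(B) PPφ → Pφ is the dual of axiom 4, which corresponds to transitivity. R is not transitive — not valid.
(C) Nφ → Pφ (axiom D) characterises the serial frames. R is serial — valid.
(D) PNφ → φ is the dual of axiom B; it is valid on a frame exactly when R is symmetric. R is not symmetric, so not valid.

C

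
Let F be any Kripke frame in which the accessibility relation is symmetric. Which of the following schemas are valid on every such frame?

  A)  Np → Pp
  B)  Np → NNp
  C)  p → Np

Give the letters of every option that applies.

none

(A) Np → Pp is axiom D; it is valid on a frame exactly when R is serial. Such an R need not be serial, so not valid.
(B) Np → NNp is axiom 4, which corresponds to transitivity. Such an R need not be transitive — not valid.
(C) p → Np is valid only on frames where every R-edge is a self-loop. Such an R need not be a subset of the identity — not valid.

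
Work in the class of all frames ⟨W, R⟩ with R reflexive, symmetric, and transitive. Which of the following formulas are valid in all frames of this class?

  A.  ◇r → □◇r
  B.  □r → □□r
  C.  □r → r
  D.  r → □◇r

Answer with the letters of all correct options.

A relation that is reflexive, symmetric, and transitive is also euclidean and serial.
(A) ◇r → □◇r is axiom 5; it is valid on a frame exactly when R is euclidean. Every such R is euclidean, so valid.
(B) □r → □□r is axiom 4; it is valid on a frame exactly when R is transitive. Every such R is transitive, so valid.
(C) □r → r is axiom T; it is valid on a frame exactly when R is reflexive. Every such R is reflexive, so valid.
(D) r → □◇r (axiom B) characterises the symmetric frames. Every such R is symmetric — valid.

A, B, C, D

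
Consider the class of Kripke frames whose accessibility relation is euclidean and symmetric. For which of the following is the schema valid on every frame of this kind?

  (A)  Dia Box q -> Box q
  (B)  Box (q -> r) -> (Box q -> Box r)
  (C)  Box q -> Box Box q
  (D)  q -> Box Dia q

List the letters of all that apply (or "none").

A, B, C, D

A symmetric euclidean relation is transitive (uRv and vRw give vRu by symmetry, then uRw by the euclidean condition, applied at v).
(A) the dual of axiom 5: valid iff R is euclidean. Every such R is euclidean — valid.
(B) this is just K, valid on every normal frame.
(C) Box q -> Box Box q is axiom 4; it is valid on a frame exactly when R is transitive. Every such R is transitive, so valid.
(D) q -> Box Dia q is axiom B; it is valid on a frame exactly when R is symmetric. Every such R is symmetric, so valid.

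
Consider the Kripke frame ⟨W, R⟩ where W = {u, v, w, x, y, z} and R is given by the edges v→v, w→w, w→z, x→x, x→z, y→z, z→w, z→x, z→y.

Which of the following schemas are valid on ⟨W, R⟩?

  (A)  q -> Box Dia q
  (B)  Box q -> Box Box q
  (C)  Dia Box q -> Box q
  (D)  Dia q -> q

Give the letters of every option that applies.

R is symmetric: every R-edge is matched by its reverse.
R is not transitive: w R z and z R x but not w R x.
R is not euclidean: z R w and z R x but not w R x.
R is not a subset of the identity: w R z with w ≠ z.
(A) q -> Box Dia q is axiom B, which corresponds to symmetry. R is symmetric — valid.
(B) axiom 4: valid iff R is transitive. R is not transitive — not valid.
(C) the dual of axiom 5: valid iff R is euclidean. R is not euclidean — not valid.
(D) Dia q -> q is valid only on frames where every R-edge is a self-loop. Here R ⊄ identity — not valid.

A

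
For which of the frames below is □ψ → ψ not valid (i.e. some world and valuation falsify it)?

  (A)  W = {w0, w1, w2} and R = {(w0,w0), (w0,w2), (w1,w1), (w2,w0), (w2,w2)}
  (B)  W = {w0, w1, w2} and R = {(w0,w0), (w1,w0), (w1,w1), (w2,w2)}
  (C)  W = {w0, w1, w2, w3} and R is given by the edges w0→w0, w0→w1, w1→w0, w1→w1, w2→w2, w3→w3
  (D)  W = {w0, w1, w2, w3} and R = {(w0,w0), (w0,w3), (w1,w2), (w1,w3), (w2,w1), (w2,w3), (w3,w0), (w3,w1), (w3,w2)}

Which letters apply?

The schema □ψ → ψ is axiom T; it is valid on a frame iff R is reflexive.
(A) R is reflexive (each world relates to itself), so the schema is valid here.
(B) R is reflexive (each world relates to itself), so the schema is valid here.
(C) R is reflexive (each world relates to itself), so the schema is valid here.
(D) R is not reflexive (not w1 R w1), so the schema fails here.

D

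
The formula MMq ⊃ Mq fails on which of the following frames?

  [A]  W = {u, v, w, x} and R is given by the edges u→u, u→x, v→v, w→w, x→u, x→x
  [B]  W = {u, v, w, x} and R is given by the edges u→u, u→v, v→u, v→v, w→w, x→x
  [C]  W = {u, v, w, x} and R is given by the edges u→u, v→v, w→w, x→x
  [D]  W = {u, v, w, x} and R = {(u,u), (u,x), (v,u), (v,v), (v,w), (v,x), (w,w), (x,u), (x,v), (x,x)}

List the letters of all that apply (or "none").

D

The schema MMq ⊃ Mq is the dual of axiom 4; it is valid on a frame iff R is transitive.
(A) R is transitive (R is closed under composition), so the schema is valid here.
(B) R is transitive (R is closed under composition), so the schema is valid here.
(C) R is transitive (R is closed under composition), so the schema is valid here.
(D) R is not transitive (u R x and x R v but not u R v), so the schema fails here.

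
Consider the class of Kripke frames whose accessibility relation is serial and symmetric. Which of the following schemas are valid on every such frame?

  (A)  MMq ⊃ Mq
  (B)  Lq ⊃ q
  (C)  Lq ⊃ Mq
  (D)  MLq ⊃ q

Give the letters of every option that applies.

C, D

(A) MMq ⊃ Mq is the dual of axiom 4; it is valid on a frame exactly when R is transitive. Such an R need not be transitive, so not valid.
(B) axiom T: valid iff R is reflexive. Such an R need not be reflexive — not valid.
(C) Lq ⊃ Mq is axiom D, which corresponds to seriality. Every such R is serial — valid.
(D) the dual of axiom B: valid iff R is symmetric. Every such R is symmetric — valid.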